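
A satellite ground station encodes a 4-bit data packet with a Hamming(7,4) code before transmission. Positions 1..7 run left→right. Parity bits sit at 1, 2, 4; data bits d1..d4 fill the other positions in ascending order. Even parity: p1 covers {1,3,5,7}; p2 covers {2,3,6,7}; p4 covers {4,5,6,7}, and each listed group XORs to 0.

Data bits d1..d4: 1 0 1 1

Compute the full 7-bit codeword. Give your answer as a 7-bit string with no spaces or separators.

Place data at non-parity positions: p1 p2 1 p4 0 1 1
p1 (pos 1,3,5,7): XOR of data positions = 1⊕0⊕1 = 0
p2 (pos 2,3,6,7): XOR of data positions = 1⊕1⊕1 = 1
p4 (pos 4,5,6,7): XOR of data positions = 0⊕1⊕1 = 0
Codeword: 0110011

0110011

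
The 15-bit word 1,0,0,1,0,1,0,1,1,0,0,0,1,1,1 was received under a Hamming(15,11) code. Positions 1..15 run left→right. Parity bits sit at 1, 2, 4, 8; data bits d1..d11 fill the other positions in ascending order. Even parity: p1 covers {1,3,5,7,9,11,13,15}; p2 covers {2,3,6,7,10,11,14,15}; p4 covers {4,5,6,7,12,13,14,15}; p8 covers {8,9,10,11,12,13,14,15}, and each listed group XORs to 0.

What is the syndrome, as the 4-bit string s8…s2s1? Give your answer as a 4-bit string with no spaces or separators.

s1 (pos 1,3,5,7,9,11,13,15): 1⊕0⊕0⊕0⊕1⊕0⊕1⊕1 = 0
s2 (pos 2,3,6,7,10,11,14,15): 0⊕0⊕1⊕0⊕0⊕0⊕1⊕1 = 1
s4 (pos 4,5,6,7,12,13,14,15): 1⊕0⊕1⊕0⊕0⊕1⊕1⊕1 = 1
s8 (pos 8,9,10,11,12,13,14,15): 1⊕1⊕0⊕0⊕0⊕1⊕1⊕1 = 1
Syndrome s8…s1 = 1110 → error at position 14.

1110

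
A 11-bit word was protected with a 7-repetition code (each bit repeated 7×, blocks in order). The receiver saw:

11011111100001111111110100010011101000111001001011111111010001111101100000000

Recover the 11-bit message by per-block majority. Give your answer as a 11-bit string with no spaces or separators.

10101001010

Block 1 (1101111): 6 ones → 1
Block 2 (1100001): 3 ones → 0
Block 3 (1111111): 7 ones → 1
Block 4 (1010001): 3 ones → 0
Block 5 (0011101): 4 ones → 1
Block 6 (0001110): 3 ones → 0
Block 7 (0100101): 3 ones → 0
Block 8 (1111111): 7 ones → 1
Block 9 (0100011): 3 ones → 0
Block 10 (1110110): 5 ones → 1
Block 11 (0000000): 0 ones → 0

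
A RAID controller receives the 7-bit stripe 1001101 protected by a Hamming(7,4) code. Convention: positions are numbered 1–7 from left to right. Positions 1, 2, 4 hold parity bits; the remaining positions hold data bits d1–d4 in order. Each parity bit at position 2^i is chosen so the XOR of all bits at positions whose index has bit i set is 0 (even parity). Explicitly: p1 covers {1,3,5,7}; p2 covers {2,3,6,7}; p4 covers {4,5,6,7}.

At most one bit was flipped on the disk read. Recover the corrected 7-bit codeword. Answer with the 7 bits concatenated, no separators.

s1 (pos 1,3,5,7): 1⊕0⊕1⊕1 = 1
s2 (pos 2,3,6,7): 0⊕0⊕0⊕1 = 1
s4 (pos 4,5,6,7): 1⊕1⊕0⊕1 = 1
Syndrome s4…s1 = 111 → error at position 7.
Flip position 7: 1001101 → 1001100

1001100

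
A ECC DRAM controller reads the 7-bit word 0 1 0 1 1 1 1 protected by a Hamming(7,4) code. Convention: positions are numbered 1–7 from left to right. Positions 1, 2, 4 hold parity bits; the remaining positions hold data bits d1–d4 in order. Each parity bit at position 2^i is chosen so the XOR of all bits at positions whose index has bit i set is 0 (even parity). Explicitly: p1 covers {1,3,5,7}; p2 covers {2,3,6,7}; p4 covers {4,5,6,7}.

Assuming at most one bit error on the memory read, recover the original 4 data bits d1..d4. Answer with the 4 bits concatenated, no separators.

s1 (pos 1,3,5,7): 0⊕0⊕1⊕1 = 0
s2 (pos 2,3,6,7): 1⊕0⊕1⊕1 = 1
s4 (pos 4,5,6,7): 1⊕1⊕1⊕1 = 0
Syndrome s4…s1 = 010 → error at position 2.
Flip position 2: 0101111 → 0001111
Read data bits from positions 3,5,6,7: 0111

0111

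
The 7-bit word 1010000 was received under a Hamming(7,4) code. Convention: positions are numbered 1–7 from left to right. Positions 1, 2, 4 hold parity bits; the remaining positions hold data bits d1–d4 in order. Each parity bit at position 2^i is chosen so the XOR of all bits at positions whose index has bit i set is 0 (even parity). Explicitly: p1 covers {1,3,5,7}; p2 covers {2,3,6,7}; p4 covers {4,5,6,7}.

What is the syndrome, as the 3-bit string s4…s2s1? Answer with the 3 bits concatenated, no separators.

s1 (pos 1,3,5,7): 1⊕1⊕0⊕0 = 0
s2 (pos 2,3,6,7): 0⊕1⊕0⊕0 = 1
s4 (pos 4,5,6,7): 0⊕0⊕0⊕0 = 0
Syndrome s4…s1 = 010 → error at position 2.

010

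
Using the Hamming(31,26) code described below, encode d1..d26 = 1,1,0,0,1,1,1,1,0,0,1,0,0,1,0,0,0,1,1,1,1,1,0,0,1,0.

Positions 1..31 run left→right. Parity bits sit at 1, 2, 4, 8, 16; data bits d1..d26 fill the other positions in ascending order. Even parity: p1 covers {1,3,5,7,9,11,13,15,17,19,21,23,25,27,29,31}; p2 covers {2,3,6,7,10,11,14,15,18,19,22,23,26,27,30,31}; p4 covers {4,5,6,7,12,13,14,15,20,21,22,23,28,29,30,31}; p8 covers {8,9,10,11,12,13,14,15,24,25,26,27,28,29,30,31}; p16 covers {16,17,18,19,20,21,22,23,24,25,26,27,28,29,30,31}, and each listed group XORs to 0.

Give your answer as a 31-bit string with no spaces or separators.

1111100011110011001000111110010

Place data at non-parity positions: p1 p2 1 p4 1 0 0 p8 1 1 1 1 0 0 1 p16 0 0 1 0 0 0 1 1 1 1 1 0 0 1 0
p1 (pos 1,3,5,7,9,11,13,15,17,19,21,23,25,27,29,31): XOR of data positions = 1⊕1⊕0⊕1⊕1⊕0⊕1⊕0⊕1⊕0⊕1⊕1⊕1⊕0⊕0 = 1
p2 (pos 2,3,6,7,10,11,14,15,18,19,22,23,26,27,30,31): XOR of data positions = 1⊕0⊕0⊕1⊕1⊕0⊕1⊕0⊕1⊕0⊕1⊕1⊕1⊕1⊕0 = 1
p4 (pos 4,5,6,7,12,13,14,15,20,21,22,23,28,29,30,31): XOR of data positions = 1⊕0⊕0⊕1⊕0⊕0⊕1⊕0⊕0⊕0⊕1⊕0⊕0⊕1⊕0 = 1
p8 (pos 8,9,10,11,12,13,14,15,24,25,26,27,28,29,30,31): XOR of data positions = 1⊕1⊕1⊕1⊕0⊕0⊕1⊕1⊕1⊕1⊕1⊕0⊕0⊕1⊕0 = 0
p16 (pos 16,17,18,19,20,21,22,23,24,25,26,27,28,29,30,31): XOR of data positions = 0⊕0⊕1⊕0⊕0⊕0⊕1⊕1⊕1⊕1⊕1⊕0⊕0⊕1⊕0 = 1
Codeword: 1111100011110011001000111110010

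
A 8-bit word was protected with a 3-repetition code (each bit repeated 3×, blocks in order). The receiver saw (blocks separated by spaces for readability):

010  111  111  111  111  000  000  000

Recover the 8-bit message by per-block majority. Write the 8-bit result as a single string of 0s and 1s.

01111000

Block 1 (010): 1 one → 0
Block 2 (111): 3 ones → 1
Block 3 (111): 3 ones → 1
Block 4 (111): 3 ones → 1
Block 5 (111): 3 ones → 1
Block 6 (000): 0 ones → 0
Block 7 (000): 0 ones → 0
Block 8 (000): 0 ones → 0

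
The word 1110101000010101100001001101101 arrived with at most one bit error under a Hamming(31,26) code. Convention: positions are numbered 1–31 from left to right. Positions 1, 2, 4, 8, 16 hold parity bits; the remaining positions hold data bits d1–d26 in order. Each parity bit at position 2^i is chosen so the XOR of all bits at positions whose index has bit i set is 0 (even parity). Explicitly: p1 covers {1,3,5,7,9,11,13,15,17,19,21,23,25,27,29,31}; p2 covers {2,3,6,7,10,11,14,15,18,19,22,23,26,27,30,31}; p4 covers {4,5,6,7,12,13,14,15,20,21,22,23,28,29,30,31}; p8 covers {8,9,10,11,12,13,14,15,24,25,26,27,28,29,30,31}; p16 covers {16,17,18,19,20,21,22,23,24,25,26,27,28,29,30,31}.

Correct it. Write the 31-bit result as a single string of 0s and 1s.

1110101001010101100001001101101

s1 (pos 1,3,5,7,9,11,13,15,17,19,21,23,25,27,29,31): 1⊕1⊕1⊕1⊕0⊕0⊕0⊕0⊕1⊕0⊕0⊕0⊕1⊕0⊕1⊕1 = 0
s2 (pos 2,3,6,7,10,11,14,15,18,19,22,23,26,27,30,31): 1⊕1⊕0⊕1⊕0⊕0⊕1⊕0⊕0⊕0⊕1⊕0⊕1⊕0⊕0⊕1 = 1
s4 (pos 4,5,6,7,12,13,14,15,20,21,22,23,28,29,30,31): 0⊕1⊕0⊕1⊕1⊕0⊕1⊕0⊕0⊕0⊕1⊕0⊕1⊕1⊕0⊕1 = 0
s8 (pos 8,9,10,11,12,13,14,15,24,25,26,27,28,29,30,31): 0⊕0⊕0⊕0⊕1⊕0⊕1⊕0⊕0⊕1⊕1⊕0⊕1⊕1⊕0⊕1 = 1
s16 (pos 16,17,18,19,20,21,22,23,24,25,26,27,28,29,30,31): 1⊕1⊕0⊕0⊕0⊕0⊕1⊕0⊕0⊕1⊕1⊕0⊕1⊕1⊕0⊕1 = 0
Syndrome s16…s1 = 01010 → error at position 10.
Flip position 10: 1110101000010101100001001101101 → 1110101001010101100001001101101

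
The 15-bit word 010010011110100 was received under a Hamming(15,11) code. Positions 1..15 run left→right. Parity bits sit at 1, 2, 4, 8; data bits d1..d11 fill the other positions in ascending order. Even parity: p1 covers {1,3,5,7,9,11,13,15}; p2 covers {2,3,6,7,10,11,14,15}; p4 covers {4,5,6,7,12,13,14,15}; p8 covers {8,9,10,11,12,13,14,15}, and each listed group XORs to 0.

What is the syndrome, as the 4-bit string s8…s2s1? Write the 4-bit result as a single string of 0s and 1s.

s1 (pos 1,3,5,7,9,11,13,15): 0⊕0⊕1⊕0⊕1⊕1⊕1⊕0 = 0
s2 (pos 2,3,6,7,10,11,14,15): 1⊕0⊕0⊕0⊕1⊕1⊕0⊕0 = 1
s4 (pos 4,5,6,7,12,13,14,15): 0⊕1⊕0⊕0⊕0⊕1⊕0⊕0 = 0
s8 (pos 8,9,10,11,12,13,14,15): 1⊕1⊕1⊕1⊕0⊕1⊕0⊕0 = 1
Syndrome s8…s1 = 1010 → error at position 10.

1010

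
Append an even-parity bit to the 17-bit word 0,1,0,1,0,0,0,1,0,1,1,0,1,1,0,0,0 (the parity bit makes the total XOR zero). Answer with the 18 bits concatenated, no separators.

010100010110110001

XOR of the 17 data bits: 0⊕1⊕0⊕1⊕0⊕0⊕0⊕1⊕0⊕1⊕1⊕0⊕1⊕1⊕0⊕0⊕0 = 1
Parity bit = 1 (so all 18 bits XOR to 0).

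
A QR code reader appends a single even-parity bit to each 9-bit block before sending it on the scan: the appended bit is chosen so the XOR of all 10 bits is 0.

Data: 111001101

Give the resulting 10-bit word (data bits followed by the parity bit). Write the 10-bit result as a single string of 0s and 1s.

XOR of the 9 data bits: 1⊕1⊕1⊕0⊕0⊕1⊕1⊕0⊕1 = 0
Parity bit = 0 (so all 10 bits XOR to 0).

1110011010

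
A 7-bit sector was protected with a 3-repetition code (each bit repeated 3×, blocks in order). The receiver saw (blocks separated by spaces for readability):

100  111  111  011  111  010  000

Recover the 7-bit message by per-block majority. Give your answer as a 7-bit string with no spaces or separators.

Block 1 (100): 1 one → 0
Block 2 (111): 3 ones → 1
Block 3 (111): 3 ones → 1
Block 4 (011): 2 ones → 1
Block 5 (111): 3 ones → 1
Block 6 (010): 1 one → 0
Block 7 (000): 0 ones → 0

0111100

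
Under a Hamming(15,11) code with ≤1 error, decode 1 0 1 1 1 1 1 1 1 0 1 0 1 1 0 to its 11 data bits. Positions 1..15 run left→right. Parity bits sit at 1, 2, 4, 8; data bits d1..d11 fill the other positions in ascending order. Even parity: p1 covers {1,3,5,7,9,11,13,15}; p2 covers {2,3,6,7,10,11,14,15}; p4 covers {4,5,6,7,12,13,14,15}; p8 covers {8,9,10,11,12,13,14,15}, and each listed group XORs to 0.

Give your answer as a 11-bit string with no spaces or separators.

11111000110

s1 (pos 1,3,5,7,9,11,13,15): 1⊕1⊕1⊕1⊕1⊕1⊕1⊕0 = 1
s2 (pos 2,3,6,7,10,11,14,15): 0⊕1⊕1⊕1⊕0⊕1⊕1⊕0 = 1
s4 (pos 4,5,6,7,12,13,14,15): 1⊕1⊕1⊕1⊕0⊕1⊕1⊕0 = 0
s8 (pos 8,9,10,11,12,13,14,15): 1⊕1⊕0⊕1⊕0⊕1⊕1⊕0 = 1
Syndrome s8…s1 = 1011 → error at position 11.
Flip position 11: 101111111010110 → 101111111000110
Read data bits from positions 3,5,6,7,9,10,11,12,13,14,15: 11111000110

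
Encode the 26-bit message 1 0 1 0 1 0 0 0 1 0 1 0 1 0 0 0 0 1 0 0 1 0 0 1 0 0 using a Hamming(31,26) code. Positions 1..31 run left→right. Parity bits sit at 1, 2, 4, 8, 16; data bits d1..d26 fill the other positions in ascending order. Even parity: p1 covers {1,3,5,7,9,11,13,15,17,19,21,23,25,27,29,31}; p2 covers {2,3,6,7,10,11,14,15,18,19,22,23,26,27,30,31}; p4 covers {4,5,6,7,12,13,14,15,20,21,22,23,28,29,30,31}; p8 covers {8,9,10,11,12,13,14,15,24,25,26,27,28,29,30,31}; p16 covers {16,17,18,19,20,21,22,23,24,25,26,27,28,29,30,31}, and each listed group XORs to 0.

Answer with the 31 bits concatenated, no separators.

Place data at non-parity positions: p1 p2 1 p4 0 1 0 p8 1 0 0 0 1 0 1 p16 0 1 0 0 0 0 1 0 0 1 0 0 1 0 0
p1 (pos 1,3,5,7,9,11,13,15,17,19,21,23,25,27,29,31): XOR of data positions = 1⊕0⊕0⊕1⊕0⊕1⊕1⊕0⊕0⊕0⊕1⊕0⊕0⊕1⊕0 = 0
p2 (pos 2,3,6,7,10,11,14,15,18,19,22,23,26,27,30,31): XOR of data positions = 1⊕1⊕0⊕0⊕0⊕0⊕1⊕1⊕0⊕0⊕1⊕1⊕0⊕0⊕0 = 0
p4 (pos 4,5,6,7,12,13,14,15,20,21,22,23,28,29,30,31): XOR of data positions = 0⊕1⊕0⊕0⊕1⊕0⊕1⊕0⊕0⊕0⊕1⊕0⊕1⊕0⊕0 = 1
p8 (pos 8,9,10,11,12,13,14,15,24,25,26,27,28,29,30,31): XOR of data positions = 1⊕0⊕0⊕0⊕1⊕0⊕1⊕0⊕0⊕1⊕0⊕0⊕1⊕0⊕0 = 1
p16 (pos 16,17,18,19,20,21,22,23,24,25,26,27,28,29,30,31): XOR of data positions = 0⊕1⊕0⊕0⊕0⊕0⊕1⊕0⊕0⊕1⊕0⊕0⊕1⊕0⊕0 = 0
Codeword: 0011010110001010010000100100100

0011010110001010010000100100100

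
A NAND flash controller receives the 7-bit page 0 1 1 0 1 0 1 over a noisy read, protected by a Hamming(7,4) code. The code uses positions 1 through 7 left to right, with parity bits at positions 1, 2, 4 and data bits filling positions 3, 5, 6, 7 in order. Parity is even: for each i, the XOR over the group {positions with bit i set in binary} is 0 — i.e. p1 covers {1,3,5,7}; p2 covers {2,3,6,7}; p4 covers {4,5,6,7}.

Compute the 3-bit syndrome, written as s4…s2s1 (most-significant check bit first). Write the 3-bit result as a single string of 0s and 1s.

011

s1 (pos 1,3,5,7): 0⊕1⊕1⊕1 = 1
s2 (pos 2,3,6,7): 1⊕1⊕0⊕1 = 1
s4 (pos 4,5,6,7): 0⊕1⊕0⊕1 = 0
Syndrome s4…s1 = 011 → error at position 3.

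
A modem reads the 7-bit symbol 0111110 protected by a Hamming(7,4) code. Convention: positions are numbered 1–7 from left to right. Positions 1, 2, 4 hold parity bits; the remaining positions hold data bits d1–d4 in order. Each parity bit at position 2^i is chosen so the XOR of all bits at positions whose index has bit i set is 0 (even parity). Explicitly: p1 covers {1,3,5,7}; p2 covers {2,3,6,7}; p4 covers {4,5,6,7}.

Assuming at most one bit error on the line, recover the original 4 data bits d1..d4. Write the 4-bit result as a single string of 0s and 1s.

s1 (pos 1,3,5,7): 0⊕1⊕1⊕0 = 0
s2 (pos 2,3,6,7): 1⊕1⊕1⊕0 = 1
s4 (pos 4,5,6,7): 1⊕1⊕1⊕0 = 1
Syndrome s4…s1 = 110 → error at position 6.
Flip position 6: 0111110 → 0111100
Read data bits from positions 3,5,6,7: 1100

1100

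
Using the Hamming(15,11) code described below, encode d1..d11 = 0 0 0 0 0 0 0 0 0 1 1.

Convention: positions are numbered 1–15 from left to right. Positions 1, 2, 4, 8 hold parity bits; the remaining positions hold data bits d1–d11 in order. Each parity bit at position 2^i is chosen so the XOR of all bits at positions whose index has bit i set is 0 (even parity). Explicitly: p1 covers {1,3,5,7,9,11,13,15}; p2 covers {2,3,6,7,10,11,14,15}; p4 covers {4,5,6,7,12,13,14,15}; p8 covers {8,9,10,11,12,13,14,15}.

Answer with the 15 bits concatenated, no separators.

Place data at non-parity positions: p1 p2 0 p4 0 0 0 p8 0 0 0 0 0 1 1
p1 (pos 1,3,5,7,9,11,13,15): XOR of data positions = 0⊕0⊕0⊕0⊕0⊕0⊕1 = 1
p2 (pos 2,3,6,7,10,11,14,15): XOR of data positions = 0⊕0⊕0⊕0⊕0⊕1⊕1 = 0
p4 (pos 4,5,6,7,12,13,14,15): XOR of data positions = 0⊕0⊕0⊕0⊕0⊕1⊕1 = 0
p8 (pos 8,9,10,11,12,13,14,15): XOR of data positions = 0⊕0⊕0⊕0⊕0⊕1⊕1 = 0
Codeword: 100000000000011

100000000000011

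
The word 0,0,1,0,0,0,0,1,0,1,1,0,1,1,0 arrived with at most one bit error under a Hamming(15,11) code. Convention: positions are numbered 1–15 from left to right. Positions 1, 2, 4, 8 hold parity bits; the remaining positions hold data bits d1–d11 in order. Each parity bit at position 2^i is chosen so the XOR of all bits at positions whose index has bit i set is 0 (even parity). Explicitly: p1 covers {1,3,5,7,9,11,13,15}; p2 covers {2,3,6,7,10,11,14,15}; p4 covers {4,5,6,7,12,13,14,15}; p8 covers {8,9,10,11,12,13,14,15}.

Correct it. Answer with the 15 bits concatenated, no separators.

001000011110110

s1 (pos 1,3,5,7,9,11,13,15): 0⊕1⊕0⊕0⊕0⊕1⊕1⊕0 = 1
s2 (pos 2,3,6,7,10,11,14,15): 0⊕1⊕0⊕0⊕1⊕1⊕1⊕0 = 0
s4 (pos 4,5,6,7,12,13,14,15): 0⊕0⊕0⊕0⊕0⊕1⊕1⊕0 = 0
s8 (pos 8,9,10,11,12,13,14,15): 1⊕0⊕1⊕1⊕0⊕1⊕1⊕0 = 1
Syndrome s8…s1 = 1001 → error at position 9.
Flip position 9: 001000010110110 → 001000011110110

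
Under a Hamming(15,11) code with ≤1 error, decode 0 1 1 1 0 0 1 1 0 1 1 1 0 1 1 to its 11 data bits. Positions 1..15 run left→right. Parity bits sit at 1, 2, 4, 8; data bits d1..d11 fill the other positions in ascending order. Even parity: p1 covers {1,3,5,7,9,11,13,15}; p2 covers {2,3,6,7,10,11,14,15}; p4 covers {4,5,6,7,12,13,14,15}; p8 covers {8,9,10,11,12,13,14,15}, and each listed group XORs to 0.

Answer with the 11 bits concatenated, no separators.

s1 (pos 1,3,5,7,9,11,13,15): 0⊕1⊕0⊕1⊕0⊕1⊕0⊕1 = 0
s2 (pos 2,3,6,7,10,11,14,15): 1⊕1⊕0⊕1⊕1⊕1⊕1⊕1 = 1
s4 (pos 4,5,6,7,12,13,14,15): 1⊕0⊕0⊕1⊕1⊕0⊕1⊕1 = 1
s8 (pos 8,9,10,11,12,13,14,15): 1⊕0⊕1⊕1⊕1⊕0⊕1⊕1 = 0
Syndrome s8…s1 = 0110 → error at position 6.
Flip position 6: 011100110111011 → 011101110111011
Read data bits from positions 3,5,6,7,9,10,11,12,13,14,15: 10110111011

10110111011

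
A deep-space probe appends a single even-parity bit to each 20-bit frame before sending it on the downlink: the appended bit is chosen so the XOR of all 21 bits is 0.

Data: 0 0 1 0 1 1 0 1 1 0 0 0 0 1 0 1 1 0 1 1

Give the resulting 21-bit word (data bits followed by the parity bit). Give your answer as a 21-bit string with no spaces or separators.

001011011000010110110

XOR of the 20 data bits: 0⊕0⊕1⊕0⊕1⊕1⊕0⊕1⊕1⊕0⊕0⊕0⊕0⊕1⊕0⊕1⊕1⊕0⊕1⊕1 = 0
Parity bit = 0 (so all 21 bits XOR to 0).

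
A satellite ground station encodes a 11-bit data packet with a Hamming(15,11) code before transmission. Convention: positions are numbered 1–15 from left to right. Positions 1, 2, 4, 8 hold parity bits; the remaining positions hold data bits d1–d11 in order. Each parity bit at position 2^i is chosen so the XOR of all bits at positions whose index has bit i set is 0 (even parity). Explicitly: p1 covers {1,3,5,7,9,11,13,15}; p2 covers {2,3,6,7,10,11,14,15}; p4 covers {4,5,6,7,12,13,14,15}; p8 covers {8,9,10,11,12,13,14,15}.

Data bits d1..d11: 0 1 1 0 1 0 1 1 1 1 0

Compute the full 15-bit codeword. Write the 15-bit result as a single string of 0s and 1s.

Place data at non-parity positions: p1 p2 0 p4 1 1 0 p8 1 0 1 1 1 1 0
p1 (pos 1,3,5,7,9,11,13,15): XOR of data positions = 0⊕1⊕0⊕1⊕1⊕1⊕0 = 0
p2 (pos 2,3,6,7,10,11,14,15): XOR of data positions = 0⊕1⊕0⊕0⊕1⊕1⊕0 = 1
p4 (pos 4,5,6,7,12,13,14,15): XOR of data positions = 1⊕1⊕0⊕1⊕1⊕1⊕0 = 1
p8 (pos 8,9,10,11,12,13,14,15): XOR of data positions = 1⊕0⊕1⊕1⊕1⊕1⊕0 = 1
Codeword: 010111011011110

010111011011110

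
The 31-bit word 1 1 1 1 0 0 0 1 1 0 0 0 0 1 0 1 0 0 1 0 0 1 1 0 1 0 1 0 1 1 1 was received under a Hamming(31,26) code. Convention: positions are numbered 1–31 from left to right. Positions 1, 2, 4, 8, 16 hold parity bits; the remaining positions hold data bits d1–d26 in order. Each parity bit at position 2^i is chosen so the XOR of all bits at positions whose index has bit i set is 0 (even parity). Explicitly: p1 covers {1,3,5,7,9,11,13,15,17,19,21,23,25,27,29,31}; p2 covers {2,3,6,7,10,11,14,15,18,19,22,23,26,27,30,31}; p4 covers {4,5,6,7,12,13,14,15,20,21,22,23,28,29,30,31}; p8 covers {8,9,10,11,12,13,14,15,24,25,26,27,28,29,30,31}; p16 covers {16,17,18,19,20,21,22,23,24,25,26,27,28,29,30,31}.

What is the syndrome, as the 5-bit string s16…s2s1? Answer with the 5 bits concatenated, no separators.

s1 (pos 1,3,5,7,9,11,13,15,17,19,21,23,25,27,29,31): 1⊕1⊕0⊕0⊕1⊕0⊕0⊕0⊕0⊕1⊕0⊕1⊕1⊕1⊕1⊕1 = 1
s2 (pos 2,3,6,7,10,11,14,15,18,19,22,23,26,27,30,31): 1⊕1⊕0⊕0⊕0⊕0⊕1⊕0⊕0⊕1⊕1⊕1⊕0⊕1⊕1⊕1 = 1
s4 (pos 4,5,6,7,12,13,14,15,20,21,22,23,28,29,30,31): 1⊕0⊕0⊕0⊕0⊕0⊕1⊕0⊕0⊕0⊕1⊕1⊕0⊕1⊕1⊕1 = 1
s8 (pos 8,9,10,11,12,13,14,15,24,25,26,27,28,29,30,31): 1⊕1⊕0⊕0⊕0⊕0⊕1⊕0⊕0⊕1⊕0⊕1⊕0⊕1⊕1⊕1 = 0
s16 (pos 16,17,18,19,20,21,22,23,24,25,26,27,28,29,30,31): 1⊕0⊕0⊕1⊕0⊕0⊕1⊕1⊕0⊕1⊕0⊕1⊕0⊕1⊕1⊕1 = 1
Syndrome s16…s1 = 10111 → error at position 23.

10111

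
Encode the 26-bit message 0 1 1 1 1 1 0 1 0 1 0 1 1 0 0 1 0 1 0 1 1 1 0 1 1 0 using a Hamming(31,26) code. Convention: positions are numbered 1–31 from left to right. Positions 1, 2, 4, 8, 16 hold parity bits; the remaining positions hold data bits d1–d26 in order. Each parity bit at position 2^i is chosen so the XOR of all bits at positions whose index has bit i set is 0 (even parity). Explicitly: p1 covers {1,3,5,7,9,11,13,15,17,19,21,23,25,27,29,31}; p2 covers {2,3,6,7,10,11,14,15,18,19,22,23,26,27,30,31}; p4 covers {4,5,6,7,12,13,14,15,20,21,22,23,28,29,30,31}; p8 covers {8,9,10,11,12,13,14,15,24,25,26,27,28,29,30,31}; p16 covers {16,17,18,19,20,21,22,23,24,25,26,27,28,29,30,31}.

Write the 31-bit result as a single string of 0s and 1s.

1101111111010101110010101110110

Place data at non-parity positions: p1 p2 0 p4 1 1 1 p8 1 1 0 1 0 1 0 p16 1 1 0 0 1 0 1 0 1 1 1 0 1 1 0
p1 (pos 1,3,5,7,9,11,13,15,17,19,21,23,25,27,29,31): XOR of data positions = 0⊕1⊕1⊕1⊕0⊕0⊕0⊕1⊕0⊕1⊕1⊕1⊕1⊕1⊕0 = 1
p2 (pos 2,3,6,7,10,11,14,15,18,19,22,23,26,27,30,31): XOR of data positions = 0⊕1⊕1⊕1⊕0⊕1⊕0⊕1⊕0⊕0⊕1⊕1⊕1⊕1⊕0 = 1
p4 (pos 4,5,6,7,12,13,14,15,20,21,22,23,28,29,30,31): XOR of data positions = 1⊕1⊕1⊕1⊕0⊕1⊕0⊕0⊕1⊕0⊕1⊕0⊕1⊕1⊕0 = 1
p8 (pos 8,9,10,11,12,13,14,15,24,25,26,27,28,29,30,31): XOR of data positions = 1⊕1⊕0⊕1⊕0⊕1⊕0⊕0⊕1⊕1⊕1⊕0⊕1⊕1⊕0 = 1
p16 (pos 16,17,18,19,20,21,22,23,24,25,26,27,28,29,30,31): XOR of data positions = 1⊕1⊕0⊕0⊕1⊕0⊕1⊕0⊕1⊕1⊕1⊕0⊕1⊕1⊕0 = 1
Codeword: 1101111111010101110010101110110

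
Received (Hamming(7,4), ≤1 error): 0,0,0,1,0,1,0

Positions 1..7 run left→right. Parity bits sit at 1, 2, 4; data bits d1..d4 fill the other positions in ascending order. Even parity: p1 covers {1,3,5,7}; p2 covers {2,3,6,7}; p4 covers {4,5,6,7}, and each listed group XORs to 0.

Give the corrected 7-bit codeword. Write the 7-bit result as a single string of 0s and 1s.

s1 (pos 1,3,5,7): 0⊕0⊕0⊕0 = 0
s2 (pos 2,3,6,7): 0⊕0⊕1⊕0 = 1
s4 (pos 4,5,6,7): 1⊕0⊕1⊕0 = 0
Syndrome s4…s1 = 010 → error at position 2.
Flip position 2: 0001010 → 0101010

0101010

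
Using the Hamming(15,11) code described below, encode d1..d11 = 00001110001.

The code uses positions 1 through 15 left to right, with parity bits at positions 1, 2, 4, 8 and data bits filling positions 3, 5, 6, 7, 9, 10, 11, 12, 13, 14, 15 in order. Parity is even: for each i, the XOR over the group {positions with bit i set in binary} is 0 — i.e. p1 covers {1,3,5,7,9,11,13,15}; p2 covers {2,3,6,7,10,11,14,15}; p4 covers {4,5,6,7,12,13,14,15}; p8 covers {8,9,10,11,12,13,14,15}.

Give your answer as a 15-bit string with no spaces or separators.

Place data at non-parity positions: p1 p2 0 p4 0 0 0 p8 1 1 1 0 0 0 1
p1 (pos 1,3,5,7,9,11,13,15): XOR of data positions = 0⊕0⊕0⊕1⊕1⊕0⊕1 = 1
p2 (pos 2,3,6,7,10,11,14,15): XOR of data positions = 0⊕0⊕0⊕1⊕1⊕0⊕1 = 1
p4 (pos 4,5,6,7,12,13,14,15): XOR of data positions = 0⊕0⊕0⊕0⊕0⊕0⊕1 = 1
p8 (pos 8,9,10,11,12,13,14,15): XOR of data positions = 1⊕1⊕1⊕0⊕0⊕0⊕1 = 0
Codeword: 110100001110001

110100001110001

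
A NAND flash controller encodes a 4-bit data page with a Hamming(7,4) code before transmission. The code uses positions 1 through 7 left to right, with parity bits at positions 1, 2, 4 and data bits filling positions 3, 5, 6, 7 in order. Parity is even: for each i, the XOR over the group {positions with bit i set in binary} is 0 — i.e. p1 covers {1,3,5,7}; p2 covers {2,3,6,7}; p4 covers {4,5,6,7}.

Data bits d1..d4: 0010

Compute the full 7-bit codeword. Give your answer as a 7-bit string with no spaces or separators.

Place data at non-parity positions: p1 p2 0 p4 0 1 0
p1 (pos 1,3,5,7): XOR of data positions = 0⊕0⊕0 = 0
p2 (pos 2,3,6,7): XOR of data positions = 0⊕1⊕0 = 1
p4 (pos 4,5,6,7): XOR of data positions = 0⊕1⊕0 = 1
Codeword: 0101010

0101010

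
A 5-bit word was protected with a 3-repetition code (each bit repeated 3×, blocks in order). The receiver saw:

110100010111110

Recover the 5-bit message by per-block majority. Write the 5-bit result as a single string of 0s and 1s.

Block 1 (110): 2 ones → 1
Block 2 (100): 1 one → 0
Block 3 (010): 1 one → 0
Block 4 (111): 3 ones → 1
Block 5 (110): 2 ones → 1

10011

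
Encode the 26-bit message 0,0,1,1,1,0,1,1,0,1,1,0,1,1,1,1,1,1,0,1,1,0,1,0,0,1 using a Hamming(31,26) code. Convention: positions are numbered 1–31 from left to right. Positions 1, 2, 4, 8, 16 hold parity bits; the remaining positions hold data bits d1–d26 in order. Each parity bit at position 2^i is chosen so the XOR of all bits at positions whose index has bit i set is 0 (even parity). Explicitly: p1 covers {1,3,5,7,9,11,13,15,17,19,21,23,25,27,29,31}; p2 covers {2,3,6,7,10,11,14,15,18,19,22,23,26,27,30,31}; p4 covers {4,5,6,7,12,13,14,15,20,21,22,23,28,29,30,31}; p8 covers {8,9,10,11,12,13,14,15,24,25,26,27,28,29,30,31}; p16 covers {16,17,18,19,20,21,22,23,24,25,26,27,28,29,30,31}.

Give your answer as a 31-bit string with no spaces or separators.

1101011110110110011111101101001

Place data at non-parity positions: p1 p2 0 p4 0 1 1 p8 1 0 1 1 0 1 1 p16 0 1 1 1 1 1 1 0 1 1 0 1 0 0 1
p1 (pos 1,3,5,7,9,11,13,15,17,19,21,23,25,27,29,31): XOR of data positions = 0⊕0⊕1⊕1⊕1⊕0⊕1⊕0⊕1⊕1⊕1⊕1⊕0⊕0⊕1 = 1
p2 (pos 2,3,6,7,10,11,14,15,18,19,22,23,26,27,30,31): XOR of data positions = 0⊕1⊕1⊕0⊕1⊕1⊕1⊕1⊕1⊕1⊕1⊕1⊕0⊕0⊕1 = 1
p4 (pos 4,5,6,7,12,13,14,15,20,21,22,23,28,29,30,31): XOR of data positions = 0⊕1⊕1⊕1⊕0⊕1⊕1⊕1⊕1⊕1⊕1⊕1⊕0⊕0⊕1 = 1
p8 (pos 8,9,10,11,12,13,14,15,24,25,26,27,28,29,30,31): XOR of data positions = 1⊕0⊕1⊕1⊕0⊕1⊕1⊕0⊕1⊕1⊕0⊕1⊕0⊕0⊕1 = 1
p16 (pos 16,17,18,19,20,21,22,23,24,25,26,27,28,29,30,31): XOR of data positions = 0⊕1⊕1⊕1⊕1⊕1⊕1⊕0⊕1⊕1⊕0⊕1⊕0⊕0⊕1 = 0
Codeword: 1101011110110110011111101101001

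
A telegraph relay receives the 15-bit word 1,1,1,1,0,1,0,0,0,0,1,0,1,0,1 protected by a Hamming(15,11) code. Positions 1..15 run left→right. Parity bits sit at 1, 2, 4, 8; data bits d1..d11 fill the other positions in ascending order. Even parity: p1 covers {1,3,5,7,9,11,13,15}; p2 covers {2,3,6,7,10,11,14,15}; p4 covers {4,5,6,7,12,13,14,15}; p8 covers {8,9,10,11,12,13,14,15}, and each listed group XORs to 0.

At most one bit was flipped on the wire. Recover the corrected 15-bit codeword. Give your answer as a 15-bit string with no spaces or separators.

111101000000101

s1 (pos 1,3,5,7,9,11,13,15): 1⊕1⊕0⊕0⊕0⊕1⊕1⊕1 = 1
s2 (pos 2,3,6,7,10,11,14,15): 1⊕1⊕1⊕0⊕0⊕1⊕0⊕1 = 1
s4 (pos 4,5,6,7,12,13,14,15): 1⊕0⊕1⊕0⊕0⊕1⊕0⊕1 = 0
s8 (pos 8,9,10,11,12,13,14,15): 0⊕0⊕0⊕1⊕0⊕1⊕0⊕1 = 1
Syndrome s8…s1 = 1011 → error at position 11.
Flip position 11: 111101000010101 → 111101000000101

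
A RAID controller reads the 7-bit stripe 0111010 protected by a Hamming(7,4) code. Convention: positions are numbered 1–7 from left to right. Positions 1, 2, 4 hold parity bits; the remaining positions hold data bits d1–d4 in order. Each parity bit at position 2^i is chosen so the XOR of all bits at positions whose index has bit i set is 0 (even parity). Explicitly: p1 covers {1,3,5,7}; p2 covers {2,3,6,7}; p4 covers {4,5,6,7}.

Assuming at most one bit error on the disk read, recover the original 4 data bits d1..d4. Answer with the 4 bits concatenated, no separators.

0010

s1 (pos 1,3,5,7): 0⊕1⊕0⊕0 = 1
s2 (pos 2,3,6,7): 1⊕1⊕1⊕0 = 1
s4 (pos 4,5,6,7): 1⊕0⊕1⊕0 = 0
Syndrome s4…s1 = 011 → error at position 3.
Flip position 3: 0111010 → 0101010
Read data bits from positions 3,5,6,7: 0010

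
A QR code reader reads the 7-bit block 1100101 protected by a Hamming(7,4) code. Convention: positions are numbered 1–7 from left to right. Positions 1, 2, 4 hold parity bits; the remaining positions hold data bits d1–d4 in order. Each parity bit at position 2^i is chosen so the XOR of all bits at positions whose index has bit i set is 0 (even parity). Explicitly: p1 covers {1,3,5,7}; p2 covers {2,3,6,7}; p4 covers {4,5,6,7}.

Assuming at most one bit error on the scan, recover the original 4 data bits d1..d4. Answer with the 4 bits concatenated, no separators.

0101

s1 (pos 1,3,5,7): 1⊕0⊕1⊕1 = 1
s2 (pos 2,3,6,7): 1⊕0⊕0⊕1 = 0
s4 (pos 4,5,6,7): 0⊕1⊕0⊕1 = 0
Syndrome s4…s1 = 001 → error at position 1.
Flip position 1: 1100101 → 0100101
Read data bits from positions 3,5,6,7: 0101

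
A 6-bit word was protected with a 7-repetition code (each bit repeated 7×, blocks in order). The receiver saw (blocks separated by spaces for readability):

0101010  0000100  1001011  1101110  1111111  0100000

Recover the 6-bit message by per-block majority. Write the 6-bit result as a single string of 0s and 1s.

001110

Block 1 (0101010): 3 ones → 0
Block 2 (0000100): 1 one → 0
Block 3 (1001011): 4 ones → 1
Block 4 (1101110): 5 ones → 1
Block 5 (1111111): 7 ones → 1
Block 6 (0100000): 1 one → 0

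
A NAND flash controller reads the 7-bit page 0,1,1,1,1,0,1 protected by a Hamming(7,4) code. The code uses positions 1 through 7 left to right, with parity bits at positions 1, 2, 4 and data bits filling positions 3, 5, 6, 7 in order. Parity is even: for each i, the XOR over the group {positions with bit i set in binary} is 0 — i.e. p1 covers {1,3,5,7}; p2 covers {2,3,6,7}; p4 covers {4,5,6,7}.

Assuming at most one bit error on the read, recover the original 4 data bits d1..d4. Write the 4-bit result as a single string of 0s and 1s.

1100

s1 (pos 1,3,5,7): 0⊕1⊕1⊕1 = 1
s2 (pos 2,3,6,7): 1⊕1⊕0⊕1 = 1
s4 (pos 4,5,6,7): 1⊕1⊕0⊕1 = 1
Syndrome s4…s1 = 111 → error at position 7.
Flip position 7: 0111101 → 0111100
Read data bits from positions 3,5,6,7: 1100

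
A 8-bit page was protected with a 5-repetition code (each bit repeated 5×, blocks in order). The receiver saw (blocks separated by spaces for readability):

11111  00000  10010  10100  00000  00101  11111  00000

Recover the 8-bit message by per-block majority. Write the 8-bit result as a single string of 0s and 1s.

Block 1 (11111): 5 ones → 1
Block 2 (00000): 0 ones → 0
Block 3 (10010): 2 ones → 0
Block 4 (10100): 2 ones → 0
Block 5 (00000): 0 ones → 0
Block 6 (00101): 2 ones → 0
Block 7 (11111): 5 ones → 1
Block 8 (00000): 0 ones → 0

10000010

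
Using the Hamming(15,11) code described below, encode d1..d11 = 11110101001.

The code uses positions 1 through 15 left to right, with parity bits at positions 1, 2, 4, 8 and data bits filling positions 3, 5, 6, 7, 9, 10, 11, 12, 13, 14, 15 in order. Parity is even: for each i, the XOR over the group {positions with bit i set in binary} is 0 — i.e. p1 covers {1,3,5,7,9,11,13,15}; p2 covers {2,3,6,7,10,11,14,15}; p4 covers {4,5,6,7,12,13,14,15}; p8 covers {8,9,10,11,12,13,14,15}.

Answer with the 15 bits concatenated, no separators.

011111110101001

Place data at non-parity positions: p1 p2 1 p4 1 1 1 p8 0 1 0 1 0 0 1
p1 (pos 1,3,5,7,9,11,13,15): XOR of data positions = 1⊕1⊕1⊕0⊕0⊕0⊕1 = 0
p2 (pos 2,3,6,7,10,11,14,15): XOR of data positions = 1⊕1⊕1⊕1⊕0⊕0⊕1 = 1
p4 (pos 4,5,6,7,12,13,14,15): XOR of data positions = 1⊕1⊕1⊕1⊕0⊕0⊕1 = 1
p8 (pos 8,9,10,11,12,13,14,15): XOR of data positions = 0⊕1⊕0⊕1⊕0⊕0⊕1 = 1
Codeword: 011111110101001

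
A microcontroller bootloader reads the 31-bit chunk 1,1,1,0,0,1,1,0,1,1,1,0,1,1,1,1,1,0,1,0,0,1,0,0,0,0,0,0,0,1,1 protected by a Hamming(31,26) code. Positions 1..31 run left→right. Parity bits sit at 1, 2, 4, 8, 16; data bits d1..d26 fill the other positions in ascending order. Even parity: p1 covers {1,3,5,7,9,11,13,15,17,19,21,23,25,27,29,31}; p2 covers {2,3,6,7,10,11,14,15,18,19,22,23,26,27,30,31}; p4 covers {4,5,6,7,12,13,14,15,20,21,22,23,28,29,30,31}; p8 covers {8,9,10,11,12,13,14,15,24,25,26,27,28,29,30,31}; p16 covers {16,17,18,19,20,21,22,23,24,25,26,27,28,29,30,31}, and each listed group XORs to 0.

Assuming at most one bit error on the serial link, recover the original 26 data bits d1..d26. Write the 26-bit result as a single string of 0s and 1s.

10111110111101001000000011

s1 (pos 1,3,5,7,9,11,13,15,17,19,21,23,25,27,29,31): 1⊕1⊕0⊕1⊕1⊕1⊕1⊕1⊕1⊕1⊕0⊕0⊕0⊕0⊕0⊕1 = 0
s2 (pos 2,3,6,7,10,11,14,15,18,19,22,23,26,27,30,31): 1⊕1⊕1⊕1⊕1⊕1⊕1⊕1⊕0⊕1⊕1⊕0⊕0⊕0⊕1⊕1 = 0
s4 (pos 4,5,6,7,12,13,14,15,20,21,22,23,28,29,30,31): 0⊕0⊕1⊕1⊕0⊕1⊕1⊕1⊕0⊕0⊕1⊕0⊕0⊕0⊕1⊕1 = 0
s8 (pos 8,9,10,11,12,13,14,15,24,25,26,27,28,29,30,31): 0⊕1⊕1⊕1⊕0⊕1⊕1⊕1⊕0⊕0⊕0⊕0⊕0⊕0⊕1⊕1 = 0
s16 (pos 16,17,18,19,20,21,22,23,24,25,26,27,28,29,30,31): 1⊕1⊕0⊕1⊕0⊕0⊕1⊕0⊕0⊕0⊕0⊕0⊕0⊕0⊕1⊕1 = 0
Syndrome s16…s1 = 00000 → no error.
Read data bits from positions 3,5,6,7,9,10,11,12,13,14,15,17,18,19,20,21,22,23,24,25,26,27,28,29,30,31: 10111110111101001000000011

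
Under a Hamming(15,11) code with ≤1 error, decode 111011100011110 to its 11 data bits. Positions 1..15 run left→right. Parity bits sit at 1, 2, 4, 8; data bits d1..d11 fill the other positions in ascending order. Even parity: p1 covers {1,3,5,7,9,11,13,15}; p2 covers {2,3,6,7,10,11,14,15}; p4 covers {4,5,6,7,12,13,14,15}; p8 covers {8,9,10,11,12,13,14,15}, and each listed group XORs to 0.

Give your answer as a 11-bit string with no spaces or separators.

11110011110

s1 (pos 1,3,5,7,9,11,13,15): 1⊕1⊕1⊕1⊕0⊕1⊕1⊕0 = 0
s2 (pos 2,3,6,7,10,11,14,15): 1⊕1⊕1⊕1⊕0⊕1⊕1⊕0 = 0
s4 (pos 4,5,6,7,12,13,14,15): 0⊕1⊕1⊕1⊕1⊕1⊕1⊕0 = 0
s8 (pos 8,9,10,11,12,13,14,15): 0⊕0⊕0⊕1⊕1⊕1⊕1⊕0 = 0
Syndrome s8…s1 = 0000 → no error.
Read data bits from positions 3,5,6,7,9,10,11,12,13,14,15: 11110011110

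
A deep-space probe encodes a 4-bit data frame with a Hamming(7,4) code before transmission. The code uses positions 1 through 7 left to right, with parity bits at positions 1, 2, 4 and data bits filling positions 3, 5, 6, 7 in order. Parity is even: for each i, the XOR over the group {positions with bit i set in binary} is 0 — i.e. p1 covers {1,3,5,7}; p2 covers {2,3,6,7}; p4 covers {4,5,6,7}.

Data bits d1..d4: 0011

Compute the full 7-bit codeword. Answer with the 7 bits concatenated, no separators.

1000011

Place data at non-parity positions: p1 p2 0 p4 0 1 1
p1 (pos 1,3,5,7): XOR of data positions = 0⊕0⊕1 = 1
p2 (pos 2,3,6,7): XOR of data positions = 0⊕1⊕1 = 0
p4 (pos 4,5,6,7): XOR of data positions = 0⊕1⊕1 = 0
Codeword: 1000011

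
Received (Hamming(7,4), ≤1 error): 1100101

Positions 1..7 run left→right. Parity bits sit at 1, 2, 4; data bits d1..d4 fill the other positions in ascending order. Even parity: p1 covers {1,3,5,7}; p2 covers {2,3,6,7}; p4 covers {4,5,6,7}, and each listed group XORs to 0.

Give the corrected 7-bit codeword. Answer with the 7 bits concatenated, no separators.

s1 (pos 1,3,5,7): 1⊕0⊕1⊕1 = 1
s2 (pos 2,3,6,7): 1⊕0⊕0⊕1 = 0
s4 (pos 4,5,6,7): 0⊕1⊕0⊕1 = 0
Syndrome s4…s1 = 001 → error at position 1.
Flip position 1: 1100101 → 0100101

0100101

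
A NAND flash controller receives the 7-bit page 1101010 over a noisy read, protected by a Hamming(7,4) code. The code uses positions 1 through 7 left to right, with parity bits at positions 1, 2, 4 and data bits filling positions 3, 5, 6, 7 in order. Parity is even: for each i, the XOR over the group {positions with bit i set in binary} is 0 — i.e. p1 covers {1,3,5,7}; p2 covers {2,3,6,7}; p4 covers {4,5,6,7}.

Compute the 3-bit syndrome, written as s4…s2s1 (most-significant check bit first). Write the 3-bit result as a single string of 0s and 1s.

001

s1 (pos 1,3,5,7): 1⊕0⊕0⊕0 = 1
s2 (pos 2,3,6,7): 1⊕0⊕1⊕0 = 0
s4 (pos 4,5,6,7): 1⊕0⊕1⊕0 = 0
Syndrome s4…s1 = 001 → error at position 1.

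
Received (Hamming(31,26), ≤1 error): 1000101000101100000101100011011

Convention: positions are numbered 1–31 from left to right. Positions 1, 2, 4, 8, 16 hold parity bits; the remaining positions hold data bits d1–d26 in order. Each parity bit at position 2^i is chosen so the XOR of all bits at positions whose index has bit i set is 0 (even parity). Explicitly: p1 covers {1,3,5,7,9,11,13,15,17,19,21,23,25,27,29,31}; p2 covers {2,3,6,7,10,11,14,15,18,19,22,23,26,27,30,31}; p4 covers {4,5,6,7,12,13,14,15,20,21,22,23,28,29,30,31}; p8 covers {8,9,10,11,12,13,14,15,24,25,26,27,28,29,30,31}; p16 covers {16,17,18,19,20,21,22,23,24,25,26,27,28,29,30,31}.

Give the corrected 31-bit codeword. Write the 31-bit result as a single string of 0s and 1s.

1000101000101100000101110011011

s1 (pos 1,3,5,7,9,11,13,15,17,19,21,23,25,27,29,31): 1⊕0⊕1⊕1⊕0⊕1⊕1⊕0⊕0⊕0⊕0⊕1⊕0⊕1⊕0⊕1 = 0
s2 (pos 2,3,6,7,10,11,14,15,18,19,22,23,26,27,30,31): 0⊕0⊕0⊕1⊕0⊕1⊕1⊕0⊕0⊕0⊕1⊕1⊕0⊕1⊕1⊕1 = 0
s4 (pos 4,5,6,7,12,13,14,15,20,21,22,23,28,29,30,31): 0⊕1⊕0⊕1⊕0⊕1⊕1⊕0⊕1⊕0⊕1⊕1⊕1⊕0⊕1⊕1 = 0
s8 (pos 8,9,10,11,12,13,14,15,24,25,26,27,28,29,30,31): 0⊕0⊕0⊕1⊕0⊕1⊕1⊕0⊕0⊕0⊕0⊕1⊕1⊕0⊕1⊕1 = 1
s16 (pos 16,17,18,19,20,21,22,23,24,25,26,27,28,29,30,31): 0⊕0⊕0⊕0⊕1⊕0⊕1⊕1⊕0⊕0⊕0⊕1⊕1⊕0⊕1⊕1 = 1
Syndrome s16…s1 = 11000 → error at position 24.
Flip position 24: 1000101000101100000101100011011 → 1000101000101100000101110011011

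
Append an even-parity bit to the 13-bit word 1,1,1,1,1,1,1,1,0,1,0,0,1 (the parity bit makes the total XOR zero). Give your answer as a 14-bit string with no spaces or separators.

XOR of the 13 data bits: 1⊕1⊕1⊕1⊕1⊕1⊕1⊕1⊕0⊕1⊕0⊕0⊕1 = 0
Parity bit = 0 (so all 14 bits XOR to 0).

11111111010010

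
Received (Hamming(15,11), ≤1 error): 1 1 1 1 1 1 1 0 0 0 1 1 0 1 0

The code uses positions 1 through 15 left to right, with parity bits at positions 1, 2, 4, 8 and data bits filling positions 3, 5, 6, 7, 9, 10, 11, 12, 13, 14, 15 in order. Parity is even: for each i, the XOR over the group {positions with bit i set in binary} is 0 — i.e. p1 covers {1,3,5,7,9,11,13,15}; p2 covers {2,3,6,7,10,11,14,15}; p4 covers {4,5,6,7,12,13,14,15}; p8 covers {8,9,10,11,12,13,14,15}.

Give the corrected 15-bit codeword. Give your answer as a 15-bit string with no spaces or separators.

s1 (pos 1,3,5,7,9,11,13,15): 1⊕1⊕1⊕1⊕0⊕1⊕0⊕0 = 1
s2 (pos 2,3,6,7,10,11,14,15): 1⊕1⊕1⊕1⊕0⊕1⊕1⊕0 = 0
s4 (pos 4,5,6,7,12,13,14,15): 1⊕1⊕1⊕1⊕1⊕0⊕1⊕0 = 0
s8 (pos 8,9,10,11,12,13,14,15): 0⊕0⊕0⊕1⊕1⊕0⊕1⊕0 = 1
Syndrome s8…s1 = 1001 → error at position 9.
Flip position 9: 111111100011010 → 111111101011010

111111101011010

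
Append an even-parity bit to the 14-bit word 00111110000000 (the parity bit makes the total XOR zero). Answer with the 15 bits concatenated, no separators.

001111100000001

XOR of the 14 data bits: 0⊕0⊕1⊕1⊕1⊕1⊕1⊕0⊕0⊕0⊕0⊕0⊕0⊕0 = 1
Parity bit = 1 (so all 15 bits XOR to 0).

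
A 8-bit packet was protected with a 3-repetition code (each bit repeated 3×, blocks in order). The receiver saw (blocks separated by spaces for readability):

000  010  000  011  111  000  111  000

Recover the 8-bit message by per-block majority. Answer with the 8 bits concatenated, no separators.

Block 1 (000): 0 ones → 0
Block 2 (010): 1 one → 0
Block 3 (000): 0 ones → 0
Block 4 (011): 2 ones → 1
Block 5 (111): 3 ones → 1
Block 6 (000): 0 ones → 0
Block 7 (111): 3 ones → 1
Block 8 (000): 0 ones → 0

00011010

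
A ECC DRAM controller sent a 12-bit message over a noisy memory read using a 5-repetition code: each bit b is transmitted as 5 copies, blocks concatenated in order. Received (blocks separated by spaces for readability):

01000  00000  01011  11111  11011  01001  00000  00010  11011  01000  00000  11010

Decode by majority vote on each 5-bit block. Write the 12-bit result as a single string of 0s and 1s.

Block 1 (01000): 1 one → 0
Block 2 (00000): 0 ones → 0
Block 3 (01011): 3 ones → 1
Block 4 (11111): 5 ones → 1
Block 5 (11011): 4 ones → 1
Block 6 (01001): 2 ones → 0
Block 7 (00000): 0 ones → 0
Block 8 (00010): 1 one → 0
Block 9 (11011): 4 ones → 1
Block 10 (01000): 1 one → 0
Block 11 (00000): 0 ones → 0
Block 12 (11010): 3 ones → 1

001110001001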